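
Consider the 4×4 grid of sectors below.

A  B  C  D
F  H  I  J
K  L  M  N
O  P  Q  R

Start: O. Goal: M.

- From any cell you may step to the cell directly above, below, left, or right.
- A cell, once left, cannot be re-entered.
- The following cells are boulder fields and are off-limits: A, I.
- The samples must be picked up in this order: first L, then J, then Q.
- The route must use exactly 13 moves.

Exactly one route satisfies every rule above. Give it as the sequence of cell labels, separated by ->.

The waypoints must appear in the order L, J, Q, with no cell reused.
Route from O: right to P, up to L, left to K, up to F, right to H, up to B, 2× right (reaching D), 3× down (reaching R), left to Q, up to M — 13 moves in all.
Check: order respected (L at step 2, J at step 9, Q at step 12); 13 moves as required.

O -> P -> L -> K -> F -> H -> B -> C -> D -> J -> N -> R -> Q -> M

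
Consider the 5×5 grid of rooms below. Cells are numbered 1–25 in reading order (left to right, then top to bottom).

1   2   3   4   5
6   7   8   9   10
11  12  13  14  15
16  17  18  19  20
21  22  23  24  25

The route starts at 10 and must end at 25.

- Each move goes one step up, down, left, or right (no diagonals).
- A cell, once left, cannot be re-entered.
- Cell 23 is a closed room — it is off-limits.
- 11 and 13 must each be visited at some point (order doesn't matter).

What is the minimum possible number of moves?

11

Any route passes through 11 and 13 in some order between 10 and 25. Summing Manhattan distances along each leg and taking the cheapest ordering (10 → 11 → 13 → 25) gives a lower bound of 5 + 2 + 4 = 11 moves.
A route of 11 moves achieves this: 10 → 15 → 14 → 13 → 12 → 11 → 16 → 17 → 18 → 19 → 24 → 25.
Since 11 matches the lower bound, it is optimal.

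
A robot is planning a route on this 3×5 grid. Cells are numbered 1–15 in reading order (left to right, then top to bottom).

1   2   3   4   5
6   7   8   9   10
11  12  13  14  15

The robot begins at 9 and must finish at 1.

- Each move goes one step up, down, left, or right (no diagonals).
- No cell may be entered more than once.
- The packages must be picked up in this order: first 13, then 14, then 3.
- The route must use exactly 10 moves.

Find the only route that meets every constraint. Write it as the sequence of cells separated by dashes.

9 - 8 - 13 - 14 - 15 - 10 - 5 - 4 - 3 - 2 - 1

The waypoints must appear in the order 13, 14, 3, with no cell reused.
Route from 9: left 1 to 8, down 1 to 13, right 2 to 15, up 2 to 5, left 4 to 1 — 10 moves in all.
Check: order respected (13 at step 2, 14 at step 3, 3 at step 8); 10 moves as required.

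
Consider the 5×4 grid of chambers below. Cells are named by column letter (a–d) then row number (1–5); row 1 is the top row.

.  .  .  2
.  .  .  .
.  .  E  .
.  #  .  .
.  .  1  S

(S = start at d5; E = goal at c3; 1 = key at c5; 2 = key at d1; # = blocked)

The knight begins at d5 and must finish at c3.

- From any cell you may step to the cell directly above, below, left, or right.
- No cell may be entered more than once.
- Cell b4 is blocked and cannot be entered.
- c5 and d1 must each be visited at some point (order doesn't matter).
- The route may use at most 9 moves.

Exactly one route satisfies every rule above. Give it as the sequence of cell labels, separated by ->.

d5 -> c5 -> c4 -> d4 -> d3 -> d2 -> d1 -> c1 -> c2 -> c3

Any route must reach c5 and d1 and still end at c3 within 9 moves, so the order of the required stops is forced.
Route from d5: left to c5, up to c4, right to d4, 3× up (reaching d1), left to c1, 2× down (reaching c3) — 9 moves in all.
Check: all required cells visited; 9 ≤ 9 moves.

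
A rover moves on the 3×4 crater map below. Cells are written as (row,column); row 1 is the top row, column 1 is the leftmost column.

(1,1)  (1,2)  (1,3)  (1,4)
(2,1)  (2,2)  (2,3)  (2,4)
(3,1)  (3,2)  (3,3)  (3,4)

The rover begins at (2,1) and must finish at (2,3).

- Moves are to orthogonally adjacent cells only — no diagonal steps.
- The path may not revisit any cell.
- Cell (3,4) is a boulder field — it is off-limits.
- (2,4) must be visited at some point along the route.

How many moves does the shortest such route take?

6

Any route passes through (2,4) somewhere between (2,1) and (2,3). Summing Manhattan distances along the two legs ((2,1) → (2,4) → (2,3)) gives a lower bound of 3 + 1 = 4 moves.
The shortest route satisfying every rule uses 6 moves: (2,1) → (1,1) → (1,2) → (1,3) → (1,4) → (2,4) → (2,3).
The no-revisit rule (legs can't share cells) pushes the minimum above the 4-move bound; an exhaustive check rules out every length from 4 to 5, leaving 6 as the minimum.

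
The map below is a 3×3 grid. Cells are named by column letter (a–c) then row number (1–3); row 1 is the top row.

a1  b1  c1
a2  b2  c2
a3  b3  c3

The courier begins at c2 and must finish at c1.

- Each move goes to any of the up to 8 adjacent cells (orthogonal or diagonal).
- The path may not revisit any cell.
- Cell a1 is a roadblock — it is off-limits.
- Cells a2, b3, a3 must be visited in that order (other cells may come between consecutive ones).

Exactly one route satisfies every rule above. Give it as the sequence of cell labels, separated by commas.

c2, b1, a2, b3, a3, b2, c1

The waypoints must appear in the order a2, b3, a3, with no cell reused.
Route from c2: up-left to b1, down-left to a2, down-right to b3, left to a3, 2× up-right (reaching c1) — 6 moves in all.
Check: order respected (a2 at step 2, b3 at step 3, a3 at step 4).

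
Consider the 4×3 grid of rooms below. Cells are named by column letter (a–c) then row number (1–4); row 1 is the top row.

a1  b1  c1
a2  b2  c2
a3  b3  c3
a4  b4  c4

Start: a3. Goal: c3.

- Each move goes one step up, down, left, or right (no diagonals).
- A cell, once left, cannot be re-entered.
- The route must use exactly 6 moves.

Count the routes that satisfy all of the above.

Need simple routes of exactly 6 moves from a3 to c3 (Manhattan distance 2, so 2 moves are spent on a detour and 2 undoing it).
Enumerating: a3 a2 a1 b1 b2 b3 c3 | a3 a2 a1 b1 b2 c2 c3 | a3 a2 a1 b1 c1 c2 c3 | a3 a2 b2 b1 c1 c2 c3 | a3 a2 b2 b3 b4 c4 c3 | a3 a4 b4 b3 b2 c2 c3 | a3 b3 b2 b1 c1 c2 c3.
That gives 7 routes.

7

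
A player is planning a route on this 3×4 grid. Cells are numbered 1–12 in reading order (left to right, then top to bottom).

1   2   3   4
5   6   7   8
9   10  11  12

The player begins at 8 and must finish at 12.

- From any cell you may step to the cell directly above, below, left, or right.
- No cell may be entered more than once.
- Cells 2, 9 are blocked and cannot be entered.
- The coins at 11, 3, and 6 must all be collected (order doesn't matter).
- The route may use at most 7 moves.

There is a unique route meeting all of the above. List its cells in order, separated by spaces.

Any route must reach 11, 3, and 6 and still end at 12 within 7 moves, so the order of the required stops is forced.
Route from 8: up 1 to 4, left 1 to 3, down 1 to 7, left 1 to 6, down 1 to 10, right 2 to 12 — 7 moves in all.
Check: all required cells visited; 7 ≤ 7 moves.

8 4 3 7 6 10 11 12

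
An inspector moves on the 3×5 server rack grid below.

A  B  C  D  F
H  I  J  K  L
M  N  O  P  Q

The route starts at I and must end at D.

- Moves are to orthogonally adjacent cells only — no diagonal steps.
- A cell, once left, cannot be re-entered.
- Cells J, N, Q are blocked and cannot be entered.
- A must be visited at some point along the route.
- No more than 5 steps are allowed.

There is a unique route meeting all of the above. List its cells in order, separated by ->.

I -> H -> A -> B -> C -> D

The budget equals the shortest possible length, so every move has to be on a shortest route through the required cells.
Route from I: left to H, up to A, 3× right (reaching D) — 5 moves in all.
Check: all required cells visited; 5 ≤ 5 moves.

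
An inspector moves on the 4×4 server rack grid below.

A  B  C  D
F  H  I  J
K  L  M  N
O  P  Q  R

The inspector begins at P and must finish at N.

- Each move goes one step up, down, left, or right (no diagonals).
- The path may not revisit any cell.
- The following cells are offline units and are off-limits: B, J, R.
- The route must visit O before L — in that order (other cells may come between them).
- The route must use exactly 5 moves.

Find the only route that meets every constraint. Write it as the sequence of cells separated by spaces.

P O K L M N

The waypoints must appear in the order O, L, with no cell reused.
Route from P: left to O, up to K, 3× right (reaching N) — 5 moves in all.
Check: order respected (O at step 1, L at step 3); 5 moves as required.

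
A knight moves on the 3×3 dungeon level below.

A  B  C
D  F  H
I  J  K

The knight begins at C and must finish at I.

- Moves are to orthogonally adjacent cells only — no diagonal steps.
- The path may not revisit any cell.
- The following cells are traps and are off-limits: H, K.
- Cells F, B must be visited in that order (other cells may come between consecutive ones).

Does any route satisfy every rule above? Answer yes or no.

Ignoring the required order, 3 revisit-free routes from C to I pass through all of F and B; the waypoint orders that occur are B → F (3) — never F → B.

no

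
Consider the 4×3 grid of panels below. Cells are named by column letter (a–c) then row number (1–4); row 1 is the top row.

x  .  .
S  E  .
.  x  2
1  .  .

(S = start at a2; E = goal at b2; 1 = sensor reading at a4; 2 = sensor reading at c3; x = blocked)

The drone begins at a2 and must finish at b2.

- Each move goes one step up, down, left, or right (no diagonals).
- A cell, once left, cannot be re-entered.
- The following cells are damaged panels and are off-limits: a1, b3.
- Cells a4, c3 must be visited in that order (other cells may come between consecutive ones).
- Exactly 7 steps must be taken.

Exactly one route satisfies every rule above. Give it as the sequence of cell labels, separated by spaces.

a2 a3 a4 b4 c4 c3 c2 b2

The waypoints must appear in the order a4, c3, with no cell reused.
Route from a2: 2× down (reaching a4), 2× right (reaching c4), 2× up (reaching c2), left to b2 — 7 moves in all.
Check: order respected (1 at step 2, 2 at step 5); 7 moves as required.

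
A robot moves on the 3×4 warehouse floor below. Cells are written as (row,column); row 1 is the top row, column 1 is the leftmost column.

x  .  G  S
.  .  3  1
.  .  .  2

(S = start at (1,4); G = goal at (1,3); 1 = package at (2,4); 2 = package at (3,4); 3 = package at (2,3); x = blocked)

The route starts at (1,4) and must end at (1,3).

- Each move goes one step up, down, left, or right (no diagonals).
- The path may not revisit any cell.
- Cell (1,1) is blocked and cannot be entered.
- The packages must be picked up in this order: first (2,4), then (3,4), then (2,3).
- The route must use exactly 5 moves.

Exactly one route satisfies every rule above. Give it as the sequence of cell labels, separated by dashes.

(1,4) - (2,4) - (3,4) - (3,3) - (2,3) - (1,3)

The waypoints must appear in the order (2,4), (3,4), (2,3), with no cell reused.
Route from (1,4): down 2 to (3,4), left 1 to (3,3), up 2 to (1,3) — 5 moves in all.
Check: order respected (1 at step 1, 2 at step 2, 3 at step 4); 5 moves as required.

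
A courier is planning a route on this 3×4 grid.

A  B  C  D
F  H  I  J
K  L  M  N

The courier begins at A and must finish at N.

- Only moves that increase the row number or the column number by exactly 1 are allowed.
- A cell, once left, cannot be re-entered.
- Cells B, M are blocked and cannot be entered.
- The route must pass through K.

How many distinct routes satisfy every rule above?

A right/down-only route from A to N makes exactly 2 down-moves and 3 right-moves in some order.
With no other constraints that would be C(5,2) = 10 routes.
Split at K and multiply the segment counts (each segment already excludes blocked cells): A→K: 1; K→N: 0; product = 0.
No route satisfies every constraint, so the count is 0.

0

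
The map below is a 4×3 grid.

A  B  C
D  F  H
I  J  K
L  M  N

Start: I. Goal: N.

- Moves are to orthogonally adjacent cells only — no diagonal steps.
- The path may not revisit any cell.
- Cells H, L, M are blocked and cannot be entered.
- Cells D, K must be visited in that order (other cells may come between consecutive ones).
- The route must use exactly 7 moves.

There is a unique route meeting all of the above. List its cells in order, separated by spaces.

I D A B F J K N

The waypoints must appear in the order D, K, with no cell reused.
Route from I: up 2 to A, right 1 to B, down 2 to J, right 1 to K, down 1 to N — 7 moves in all.
Check: order respected (D at step 1, K at step 6); 7 moves as required.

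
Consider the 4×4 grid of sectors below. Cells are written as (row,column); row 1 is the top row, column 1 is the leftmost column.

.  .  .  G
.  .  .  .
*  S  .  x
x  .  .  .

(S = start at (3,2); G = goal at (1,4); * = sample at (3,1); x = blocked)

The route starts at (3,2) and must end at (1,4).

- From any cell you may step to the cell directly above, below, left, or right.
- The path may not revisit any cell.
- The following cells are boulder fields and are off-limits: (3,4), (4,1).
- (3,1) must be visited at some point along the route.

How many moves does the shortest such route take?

6

Any route passes through (3,1) somewhere between (3,2) and (1,4). Summing Manhattan distances along the two legs ((3,2) → (3,1) → (1,4)) gives a lower bound of 1 + 5 = 6 moves.
A route of 6 moves achieves this: (3,2) → (3,1) → (2,1) → (1,1) → (1,2) → (1,3) → (1,4).
Since 6 matches the lower bound, it is optimal.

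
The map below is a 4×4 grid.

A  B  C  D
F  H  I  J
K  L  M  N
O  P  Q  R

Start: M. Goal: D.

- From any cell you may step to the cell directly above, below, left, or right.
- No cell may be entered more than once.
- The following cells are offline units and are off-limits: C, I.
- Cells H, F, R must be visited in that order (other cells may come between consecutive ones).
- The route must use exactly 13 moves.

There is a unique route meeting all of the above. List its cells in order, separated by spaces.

M L H B A F K O P Q R N J D

The waypoints must appear in the order H, F, R, with no cell reused.
Route from M: left to L, 2× up (reaching B), left to A, 3× down (reaching O), 3× right (reaching R), 3× up (reaching D) — 13 moves in all.
Check: order respected (H at step 2, F at step 5, R at step 10); 13 moves as required.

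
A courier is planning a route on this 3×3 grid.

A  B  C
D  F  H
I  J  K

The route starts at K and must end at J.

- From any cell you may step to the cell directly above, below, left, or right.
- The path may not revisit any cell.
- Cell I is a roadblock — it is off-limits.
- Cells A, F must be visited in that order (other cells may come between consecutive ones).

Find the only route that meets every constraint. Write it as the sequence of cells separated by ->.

The waypoints must appear in the order A, F, with no cell reused.
Route from K: 2× up (reaching C), 2× left (reaching A), down to D, right to F, down to J — 7 moves in all.
Check: order respected (A at step 4, F at step 6).

K -> H -> C -> B -> A -> D -> F -> J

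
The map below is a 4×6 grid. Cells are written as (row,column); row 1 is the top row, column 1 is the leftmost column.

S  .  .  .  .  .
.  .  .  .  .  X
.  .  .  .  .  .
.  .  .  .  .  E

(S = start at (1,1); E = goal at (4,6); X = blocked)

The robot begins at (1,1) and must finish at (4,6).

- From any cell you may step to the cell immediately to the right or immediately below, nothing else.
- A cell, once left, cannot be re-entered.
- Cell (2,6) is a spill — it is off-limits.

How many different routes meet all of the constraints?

50

A right/down-only route from (1,1) to (4,6) makes exactly 3 down-moves and 5 right-moves in some order.
With no other constraints that would be C(8,3) = 56 routes.
Subtract routes through each blocked cell (inclusion–exclusion for overlaps): − through (2,6): 6 → 50.
That gives 50 routes.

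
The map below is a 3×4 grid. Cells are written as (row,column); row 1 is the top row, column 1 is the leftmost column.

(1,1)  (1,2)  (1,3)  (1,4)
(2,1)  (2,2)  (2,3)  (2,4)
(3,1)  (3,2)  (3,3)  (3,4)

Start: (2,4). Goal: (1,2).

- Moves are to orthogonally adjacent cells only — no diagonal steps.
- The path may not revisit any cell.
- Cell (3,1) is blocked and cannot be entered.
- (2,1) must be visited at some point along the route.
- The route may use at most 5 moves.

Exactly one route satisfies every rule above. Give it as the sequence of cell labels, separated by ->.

Any route must reach (2,1) and still end at (1,2) within 5 moves, so the order of the required stops is forced.
Route from (2,4): 3× left (reaching (2,1)), up to (1,1), right to (1,2) — 5 moves in all.
Check: all required cells visited; 5 ≤ 5 moves.

(2,4) -> (2,3) -> (2,2) -> (2,1) -> (1,1) -> (1,2)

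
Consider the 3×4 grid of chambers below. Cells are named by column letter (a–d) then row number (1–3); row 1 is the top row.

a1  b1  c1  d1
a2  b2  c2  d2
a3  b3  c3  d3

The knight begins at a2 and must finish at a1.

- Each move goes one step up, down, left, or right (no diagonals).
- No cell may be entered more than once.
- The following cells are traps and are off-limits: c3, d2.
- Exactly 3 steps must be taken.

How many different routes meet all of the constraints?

Need simple routes of exactly 3 moves from a2 to a1 (Manhattan distance 1, so 1 moves are spent on a detour and 1 undoing it).
Enumerating: a2 b2 b1 a1.
That gives 1 route.

1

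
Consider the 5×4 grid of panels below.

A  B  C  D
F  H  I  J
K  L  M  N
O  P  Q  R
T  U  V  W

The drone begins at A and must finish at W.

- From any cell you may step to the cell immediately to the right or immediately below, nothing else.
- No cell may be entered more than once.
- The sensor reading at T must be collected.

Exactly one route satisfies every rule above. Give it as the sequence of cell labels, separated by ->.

Moves only go right or down, so the column and row indices never decrease.
Route from A: 4× down (reaching T), 3× right (reaching W) — 7 moves in all.
Check: all required cells visited.

A -> F -> K -> O -> T -> U -> V -> W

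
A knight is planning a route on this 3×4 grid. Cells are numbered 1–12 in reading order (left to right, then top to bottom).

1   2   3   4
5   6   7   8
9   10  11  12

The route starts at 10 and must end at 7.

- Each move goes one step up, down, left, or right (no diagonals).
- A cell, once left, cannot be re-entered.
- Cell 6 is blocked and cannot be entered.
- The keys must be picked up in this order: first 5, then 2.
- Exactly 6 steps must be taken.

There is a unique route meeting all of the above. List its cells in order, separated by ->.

10 -> 9 -> 5 -> 1 -> 2 -> 3 -> 7

The waypoints must appear in the order 5, 2, with no cell reused.
Route from 10: left to 9, 2× up (reaching 1), 2× right (reaching 3), down to 7 — 6 moves in all.
Check: order respected (5 at step 2, 2 at step 4); 6 moves as required.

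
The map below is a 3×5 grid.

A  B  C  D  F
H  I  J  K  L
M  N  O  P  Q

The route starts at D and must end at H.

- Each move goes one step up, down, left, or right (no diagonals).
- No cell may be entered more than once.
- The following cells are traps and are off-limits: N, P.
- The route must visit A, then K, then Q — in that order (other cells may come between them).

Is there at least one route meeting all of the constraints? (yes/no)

Q must be visited but has only one open neighbour (L), and it is neither the start nor the goal — the route would have to enter and leave through L, re-entering it.

no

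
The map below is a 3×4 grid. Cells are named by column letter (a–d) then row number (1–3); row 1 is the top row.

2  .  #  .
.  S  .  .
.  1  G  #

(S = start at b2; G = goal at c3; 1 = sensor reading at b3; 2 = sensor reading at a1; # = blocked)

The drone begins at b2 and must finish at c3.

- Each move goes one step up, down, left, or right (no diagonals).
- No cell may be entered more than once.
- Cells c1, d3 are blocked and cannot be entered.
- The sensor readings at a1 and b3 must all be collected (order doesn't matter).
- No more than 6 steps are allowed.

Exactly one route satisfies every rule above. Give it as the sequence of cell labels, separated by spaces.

Any route must reach a1 and b3 and still end at c3 within 6 moves, so the order of the required stops is forced.
Route from b2: up 1 to b1, left 1 to a1, down 2 to a3, right 2 to c3 — 6 moves in all.
Check: all required cells visited; 6 ≤ 6 moves.

b2 b1 a1 a2 a3 b3 c3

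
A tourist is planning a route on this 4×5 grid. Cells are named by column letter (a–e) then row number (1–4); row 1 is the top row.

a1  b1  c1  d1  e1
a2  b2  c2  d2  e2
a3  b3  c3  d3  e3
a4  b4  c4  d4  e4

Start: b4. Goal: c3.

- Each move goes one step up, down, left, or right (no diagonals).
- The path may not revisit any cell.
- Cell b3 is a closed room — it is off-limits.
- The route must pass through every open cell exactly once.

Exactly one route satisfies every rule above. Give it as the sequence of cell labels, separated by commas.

b4, a4, a3, a2, a1, b1, b2, c2, c1, d1, e1, e2, d2, d3, e3, e4, d4, c4, c3

Need to visit all 19 open cells exactly once, starting at b4 and ending at c3.
Cell a1 has only two open neighbours (a2 and b1), so the path must pass straight through it: one of those is the cell it's entered from and the other is where it exits.
Route from b4: left 1 to a4, up 3 to a1, right 1 to b1, down 1 to b2, right 1 to c2, up 1 to c1, right 2 to e1, down 1 to e2, left 1 to d2, down 1 to d3, right 1 to e3, down 1 to e4, left 2 to c4, up 1 to c3 — 18 moves in all.
Check: all 19 open cells covered.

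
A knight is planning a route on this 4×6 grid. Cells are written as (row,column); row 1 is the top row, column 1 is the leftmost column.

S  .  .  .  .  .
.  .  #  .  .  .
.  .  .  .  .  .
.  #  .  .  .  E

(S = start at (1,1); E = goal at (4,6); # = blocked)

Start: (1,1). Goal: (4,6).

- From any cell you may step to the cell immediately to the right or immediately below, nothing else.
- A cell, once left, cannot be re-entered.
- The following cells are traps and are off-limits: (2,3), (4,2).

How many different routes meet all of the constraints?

22

A right/down-only route from (1,1) to (4,6) makes exactly 3 down-moves and 5 right-moves in some order.
With no other constraints that would be C(8,3) = 56 routes.
Subtract routes through each blocked cell (inclusion–exclusion for overlaps): − through (2,3): 30 − through (4,2): 4 → 22.
That gives 22 routes.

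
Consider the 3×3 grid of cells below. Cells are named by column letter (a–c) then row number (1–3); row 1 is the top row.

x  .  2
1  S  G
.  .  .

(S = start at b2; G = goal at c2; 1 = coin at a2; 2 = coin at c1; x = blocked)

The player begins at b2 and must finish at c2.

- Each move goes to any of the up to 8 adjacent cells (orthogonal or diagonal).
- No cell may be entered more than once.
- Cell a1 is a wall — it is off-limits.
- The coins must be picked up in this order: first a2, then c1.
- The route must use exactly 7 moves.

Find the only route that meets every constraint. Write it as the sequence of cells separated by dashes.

The waypoints must appear in the order a2, c1, with no cell reused.
Route from b2: down-right to c3, 2× left (reaching a3), up to a2, up-right to b1, right to c1, down to c2 — 7 moves in all.
Check: order respected (1 at step 4, 2 at step 6); 7 moves as required.

b2 - c3 - b3 - a3 - a2 - b1 - c1 - c2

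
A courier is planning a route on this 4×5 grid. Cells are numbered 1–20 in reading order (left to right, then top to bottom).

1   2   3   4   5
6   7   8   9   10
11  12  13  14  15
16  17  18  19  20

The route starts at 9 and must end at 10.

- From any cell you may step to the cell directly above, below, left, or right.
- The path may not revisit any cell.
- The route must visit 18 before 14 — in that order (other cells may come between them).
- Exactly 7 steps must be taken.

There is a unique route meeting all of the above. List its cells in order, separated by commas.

9, 8, 13, 18, 19, 14, 15, 10

The waypoints must appear in the order 18, 14, with no cell reused.
Route from 9: left to 8, 2× down (reaching 18), right to 19, up to 14, right to 15, up to 10 — 7 moves in all.
Check: order respected (18 at step 3, 14 at step 5); 7 moves as required.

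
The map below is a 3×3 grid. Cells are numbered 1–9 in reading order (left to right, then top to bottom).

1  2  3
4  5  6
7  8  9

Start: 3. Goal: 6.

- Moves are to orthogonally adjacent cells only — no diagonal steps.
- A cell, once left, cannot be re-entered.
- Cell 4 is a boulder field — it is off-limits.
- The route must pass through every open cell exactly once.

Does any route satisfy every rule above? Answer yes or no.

Cell 1 has only one open neighbour but is neither the start nor the goal, so a Hamiltonian route would have to both enter and leave it through the same neighbour — impossible without revisiting.

no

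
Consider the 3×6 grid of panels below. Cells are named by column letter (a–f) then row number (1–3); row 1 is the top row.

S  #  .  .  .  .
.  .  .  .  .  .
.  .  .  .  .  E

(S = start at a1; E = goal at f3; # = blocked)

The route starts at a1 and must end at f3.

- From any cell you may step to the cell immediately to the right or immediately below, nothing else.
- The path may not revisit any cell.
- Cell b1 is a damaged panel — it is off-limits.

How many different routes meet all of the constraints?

6

A right/down-only route from a1 to f3 makes exactly 2 down-moves and 5 right-moves in some order.
With no other constraints that would be C(7,2) = 21 routes.
Subtract routes through each blocked cell (inclusion–exclusion for overlaps): − through b1: 15 → 6.
That gives 6 routes.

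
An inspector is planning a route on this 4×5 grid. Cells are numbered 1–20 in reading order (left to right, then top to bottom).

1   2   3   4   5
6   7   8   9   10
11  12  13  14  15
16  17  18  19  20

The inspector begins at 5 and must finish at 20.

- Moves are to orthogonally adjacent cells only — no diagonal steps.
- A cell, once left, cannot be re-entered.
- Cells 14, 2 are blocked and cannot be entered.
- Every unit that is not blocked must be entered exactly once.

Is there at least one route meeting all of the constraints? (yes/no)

Cell 1 has only one open neighbour but is neither the start nor the goal, so a Hamiltonian route would have to both enter and leave it through the same neighbour — impossible without revisiting.

no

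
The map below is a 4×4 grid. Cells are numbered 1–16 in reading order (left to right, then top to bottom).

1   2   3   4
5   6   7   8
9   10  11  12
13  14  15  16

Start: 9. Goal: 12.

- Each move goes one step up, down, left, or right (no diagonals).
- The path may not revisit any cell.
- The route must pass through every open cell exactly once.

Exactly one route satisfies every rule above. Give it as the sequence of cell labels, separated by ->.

9 -> 13 -> 14 -> 10 -> 6 -> 5 -> 1 -> 2 -> 3 -> 4 -> 8 -> 7 -> 11 -> 15 -> 16 -> 12

Need to visit all 16 open cells exactly once, starting at 9 and ending at 12.
Route from 9: down 1 to 13, right 1 to 14, up 2 to 6, left 1 to 5, up 1 to 1, right 3 to 4, down 1 to 8, left 1 to 7, down 2 to 15, right 1 to 16, up 1 to 12 — 15 moves in all.
Check: all 16 open cells covered.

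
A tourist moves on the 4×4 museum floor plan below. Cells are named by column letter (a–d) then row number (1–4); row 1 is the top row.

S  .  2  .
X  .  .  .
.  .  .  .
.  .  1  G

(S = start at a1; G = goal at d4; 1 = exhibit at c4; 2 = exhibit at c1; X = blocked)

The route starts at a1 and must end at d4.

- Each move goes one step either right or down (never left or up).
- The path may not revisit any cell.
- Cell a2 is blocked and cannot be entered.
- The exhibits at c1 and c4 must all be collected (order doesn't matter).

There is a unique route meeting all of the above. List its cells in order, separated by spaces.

Moves only go right or down, so the column and row indices never decrease.
Route from a1: 2× right (reaching c1), 3× down (reaching c4), right to d4 — 6 moves in all.
Check: all required cells visited.

a1 b1 c1 c2 c3 c4 d4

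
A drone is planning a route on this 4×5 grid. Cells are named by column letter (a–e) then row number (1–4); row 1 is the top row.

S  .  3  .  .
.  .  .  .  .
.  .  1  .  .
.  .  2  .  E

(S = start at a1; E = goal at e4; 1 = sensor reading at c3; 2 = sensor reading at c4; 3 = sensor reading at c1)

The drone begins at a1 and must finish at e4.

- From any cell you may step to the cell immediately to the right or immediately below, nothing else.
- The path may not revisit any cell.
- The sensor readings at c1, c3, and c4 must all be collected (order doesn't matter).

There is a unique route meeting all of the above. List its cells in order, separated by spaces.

Moves only go right or down, so the column and row indices never decrease.
Route from a1: 2× right (reaching c1), 3× down (reaching c4), 2× right (reaching e4) — 7 moves in all.
Check: all required cells visited.

a1 b1 c1 c2 c3 c4 d4 e4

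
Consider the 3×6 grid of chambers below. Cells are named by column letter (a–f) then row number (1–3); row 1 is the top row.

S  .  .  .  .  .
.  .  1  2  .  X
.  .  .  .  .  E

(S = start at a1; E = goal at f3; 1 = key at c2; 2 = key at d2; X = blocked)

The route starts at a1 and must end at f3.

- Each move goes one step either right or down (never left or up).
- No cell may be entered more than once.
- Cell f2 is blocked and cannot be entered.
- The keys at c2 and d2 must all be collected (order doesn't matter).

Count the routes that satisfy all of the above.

6

A right/down-only route from a1 to f3 makes exactly 2 down-moves and 5 right-moves in some order.
With no other constraints that would be C(7,2) = 21 routes.
A monotone route can only reach the required cells in the order c2, d2, so split there and multiply the segment counts (each segment already excludes blocked cells): a1→c2: 3; c2→d2: 1; d2→f3: 2; product = 6.
That gives 6 routes.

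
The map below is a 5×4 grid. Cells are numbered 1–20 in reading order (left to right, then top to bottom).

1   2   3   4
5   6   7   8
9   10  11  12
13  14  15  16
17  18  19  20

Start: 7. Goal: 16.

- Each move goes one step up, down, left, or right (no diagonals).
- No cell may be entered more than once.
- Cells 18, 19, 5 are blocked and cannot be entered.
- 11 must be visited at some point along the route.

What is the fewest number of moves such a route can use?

Any route passes through 11 somewhere between 7 and 16. Summing Manhattan distances along the two legs (7 → 11 → 16) gives a lower bound of 1 + 2 = 3 moves.
A route of 3 moves achieves this: 7 → 11 → 15 → 16.
Since 3 matches the lower bound, it is optimal.

3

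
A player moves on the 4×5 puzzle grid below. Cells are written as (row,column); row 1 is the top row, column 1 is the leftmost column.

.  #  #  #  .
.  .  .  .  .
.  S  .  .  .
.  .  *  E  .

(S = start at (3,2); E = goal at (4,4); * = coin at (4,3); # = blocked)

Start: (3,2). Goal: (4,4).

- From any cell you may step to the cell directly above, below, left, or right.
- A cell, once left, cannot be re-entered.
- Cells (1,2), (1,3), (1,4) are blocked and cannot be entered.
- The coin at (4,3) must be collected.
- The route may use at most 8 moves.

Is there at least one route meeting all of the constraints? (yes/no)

yes

One route that works: (3,2) → (4,2) → (4,3) → (4,4).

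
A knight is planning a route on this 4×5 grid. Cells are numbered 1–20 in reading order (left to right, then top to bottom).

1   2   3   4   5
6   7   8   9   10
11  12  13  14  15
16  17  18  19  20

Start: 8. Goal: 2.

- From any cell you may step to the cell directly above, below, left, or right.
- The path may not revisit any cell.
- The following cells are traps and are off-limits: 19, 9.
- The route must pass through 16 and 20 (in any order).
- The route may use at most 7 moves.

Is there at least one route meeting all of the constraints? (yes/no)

20 must be visited but has only one open neighbour (15), and it is neither the start nor the goal — the route would have to enter and leave through 15, re-entering it.

no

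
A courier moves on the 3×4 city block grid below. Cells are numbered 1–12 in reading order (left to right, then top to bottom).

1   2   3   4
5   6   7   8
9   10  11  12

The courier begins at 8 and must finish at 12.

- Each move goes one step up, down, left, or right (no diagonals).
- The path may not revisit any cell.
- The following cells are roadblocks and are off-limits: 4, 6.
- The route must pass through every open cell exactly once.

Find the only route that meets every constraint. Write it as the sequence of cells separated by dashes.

Need to visit all 10 open cells exactly once, starting at 8 and ending at 12.
Cell 10 has only two open neighbours (9 and 11), so the path must pass straight through it: one of those is the cell it's entered from and the other is where it exits.
Route from 8: left to 7, up to 3, 2× left (reaching 1), 2× down (reaching 9), 3× right (reaching 12) — 9 moves in all.
Check: all 10 open cells covered.

8 - 7 - 3 - 2 - 1 - 5 - 9 - 10 - 11 - 12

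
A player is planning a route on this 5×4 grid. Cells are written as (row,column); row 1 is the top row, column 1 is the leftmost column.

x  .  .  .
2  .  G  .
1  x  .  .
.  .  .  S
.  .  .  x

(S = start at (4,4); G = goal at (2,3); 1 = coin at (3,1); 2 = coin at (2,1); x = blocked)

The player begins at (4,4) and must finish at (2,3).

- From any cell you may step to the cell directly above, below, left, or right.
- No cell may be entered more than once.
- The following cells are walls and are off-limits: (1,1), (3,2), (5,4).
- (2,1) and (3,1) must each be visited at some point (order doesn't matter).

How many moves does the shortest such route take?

7

Any route passes through (2,1) and (3,1) in some order between (4,4) and (2,3). Summing Manhattan distances along each leg and taking the cheapest ordering ((4,4) → (3,1) → (2,1) → (2,3)) gives a lower bound of 4 + 1 + 2 = 7 moves.
A route of 7 moves achieves this: (4,4) → (4,3) → (4,2) → (4,1) → (3,1) → (2,1) → (2,2) → (2,3).
Since 7 matches the lower bound, it is optimal.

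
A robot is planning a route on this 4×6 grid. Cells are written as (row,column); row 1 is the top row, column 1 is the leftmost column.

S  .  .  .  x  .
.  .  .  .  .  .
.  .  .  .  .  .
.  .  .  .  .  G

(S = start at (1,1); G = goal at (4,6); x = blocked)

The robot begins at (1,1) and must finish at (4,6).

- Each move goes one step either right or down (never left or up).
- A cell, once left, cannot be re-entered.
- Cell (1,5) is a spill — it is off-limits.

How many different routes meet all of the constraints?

A right/down-only route from (1,1) to (4,6) makes exactly 3 down-moves and 5 right-moves in some order.
With no other constraints that would be C(8,3) = 56 routes.
Subtract routes through each blocked cell (inclusion–exclusion for overlaps): − through (1,5): 4 → 52.
That gives 52 routes.

52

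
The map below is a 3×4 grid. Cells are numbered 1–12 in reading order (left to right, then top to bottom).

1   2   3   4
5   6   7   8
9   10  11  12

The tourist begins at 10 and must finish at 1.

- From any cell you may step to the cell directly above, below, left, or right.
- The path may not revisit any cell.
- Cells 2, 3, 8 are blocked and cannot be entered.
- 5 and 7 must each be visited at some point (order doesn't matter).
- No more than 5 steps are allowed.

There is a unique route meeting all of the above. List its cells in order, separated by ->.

10 -> 11 -> 7 -> 6 -> 5 -> 1

The 5-move cap with required stops at 5, 7 leaves no slack for detours.
Route from 10: right 1 to 11, up 1 to 7, left 2 to 5, up 1 to 1 — 5 moves in all.
Check: all required cells visited; 5 ≤ 5 moves.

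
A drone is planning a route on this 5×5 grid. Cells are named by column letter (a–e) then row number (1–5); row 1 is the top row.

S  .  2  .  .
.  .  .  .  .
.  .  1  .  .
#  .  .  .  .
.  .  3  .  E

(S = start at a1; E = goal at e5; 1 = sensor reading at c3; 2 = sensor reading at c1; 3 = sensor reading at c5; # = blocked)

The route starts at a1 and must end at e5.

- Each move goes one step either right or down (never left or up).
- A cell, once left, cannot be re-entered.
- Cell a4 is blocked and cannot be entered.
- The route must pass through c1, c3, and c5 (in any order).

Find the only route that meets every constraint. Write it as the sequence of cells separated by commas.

Moves only go right or down, so the column and row indices never decrease.
Route from a1: right 2 to c1, down 4 to c5, right 2 to e5 — 8 moves in all.
Check: all required cells visited.

a1, b1, c1, c2, c3, c4, c5, d5, e5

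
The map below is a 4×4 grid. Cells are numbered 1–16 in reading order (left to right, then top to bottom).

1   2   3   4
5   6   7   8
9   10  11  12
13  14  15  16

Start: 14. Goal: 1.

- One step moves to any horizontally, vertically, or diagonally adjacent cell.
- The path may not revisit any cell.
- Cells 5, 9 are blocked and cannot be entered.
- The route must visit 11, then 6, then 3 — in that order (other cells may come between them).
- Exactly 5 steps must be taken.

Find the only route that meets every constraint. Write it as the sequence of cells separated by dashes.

The waypoints must appear in the order 11, 6, 3, with no cell reused.
Route from 14: up-right to 11, up-left to 6, up-right to 3, 2× left (reaching 1) — 5 moves in all.
Check: order respected (11 at step 1, 6 at step 2, 3 at step 3); 5 moves as required.

14 - 11 - 6 - 3 - 2 - 1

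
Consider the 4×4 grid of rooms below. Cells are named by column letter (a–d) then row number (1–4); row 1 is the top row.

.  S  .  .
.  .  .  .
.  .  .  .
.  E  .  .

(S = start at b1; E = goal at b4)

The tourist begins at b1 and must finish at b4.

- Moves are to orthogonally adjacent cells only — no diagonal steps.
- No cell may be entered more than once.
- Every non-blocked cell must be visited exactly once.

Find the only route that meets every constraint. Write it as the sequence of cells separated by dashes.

Need to visit all 16 open cells exactly once, starting at b1 and ending at b4.
Cell d4 has only two open neighbours (d3 and c4), so the path must pass straight through it: one of those is the cell it's entered from and the other is where it exits.
Route from b1: left to a1, down to a2, 2× right (reaching c2), up to c1, right to d1, 3× down (reaching d4), left to c4, up to c3, 2× left (reaching a3), down to a4, right to b4 — 15 moves in all.
Check: all 16 open cells covered.

b1 - a1 - a2 - b2 - c2 - c1 - d1 - d2 - d3 - d4 - c4 - c3 - b3 - a3 - a4 - b4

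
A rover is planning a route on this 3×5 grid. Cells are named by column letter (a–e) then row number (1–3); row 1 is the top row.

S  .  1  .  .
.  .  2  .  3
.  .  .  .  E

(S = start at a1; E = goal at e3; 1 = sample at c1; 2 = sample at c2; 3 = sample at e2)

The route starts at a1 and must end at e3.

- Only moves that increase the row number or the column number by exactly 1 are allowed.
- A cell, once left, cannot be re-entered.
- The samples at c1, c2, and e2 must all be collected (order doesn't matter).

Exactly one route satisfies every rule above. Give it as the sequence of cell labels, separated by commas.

a1, b1, c1, c2, d2, e2, e3

Moves only go right or down, so the column and row indices never decrease.
Route from a1: right 2 to c1, down 1 to c2, right 2 to e2, down 1 to e3 — 6 moves in all.
Check: all required cells visited.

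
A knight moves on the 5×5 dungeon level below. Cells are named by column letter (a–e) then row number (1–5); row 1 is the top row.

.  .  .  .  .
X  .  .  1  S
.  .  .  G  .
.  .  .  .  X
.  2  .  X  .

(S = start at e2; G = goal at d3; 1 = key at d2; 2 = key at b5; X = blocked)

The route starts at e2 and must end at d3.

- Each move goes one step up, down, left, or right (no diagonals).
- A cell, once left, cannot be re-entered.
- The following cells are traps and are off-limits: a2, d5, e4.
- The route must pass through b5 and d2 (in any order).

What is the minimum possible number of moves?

10

Any route passes through b5 and d2 in some order between e2 and d3. Summing Manhattan distances along each leg and taking the cheapest ordering (e2 → d2 → b5 → d3) gives a lower bound of 1 + 5 + 4 = 10 moves.
A route of 10 moves achieves this: e2 → d2 → c2 → c3 → b3 → b4 → b5 → c5 → c4 → d4 → d3.
Since 10 matches the lower bound, it is optimal.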